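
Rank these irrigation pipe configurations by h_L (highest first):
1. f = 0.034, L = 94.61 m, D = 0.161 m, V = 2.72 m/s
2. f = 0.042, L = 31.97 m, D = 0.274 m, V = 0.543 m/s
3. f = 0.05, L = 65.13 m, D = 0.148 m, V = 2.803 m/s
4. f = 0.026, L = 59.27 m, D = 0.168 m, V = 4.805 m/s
Case 1: h_L = 7.534 m
Case 2: h_L = 0.07364 m
Case 3: h_L = 8.811 m
Case 4: h_L = 10.79 m
Ranking (highest first): 4, 3, 1, 2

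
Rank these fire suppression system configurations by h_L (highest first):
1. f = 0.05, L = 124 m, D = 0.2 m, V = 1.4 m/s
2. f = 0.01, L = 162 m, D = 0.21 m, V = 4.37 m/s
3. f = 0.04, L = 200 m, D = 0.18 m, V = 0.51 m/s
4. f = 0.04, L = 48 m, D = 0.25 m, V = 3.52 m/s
Case 1: h_L = 3.097 m
Case 2: h_L = 7.509 m
Case 3: h_L = 0.5892 m
Case 4: h_L = 4.85 m
Ranking (highest first): 2, 4, 1, 3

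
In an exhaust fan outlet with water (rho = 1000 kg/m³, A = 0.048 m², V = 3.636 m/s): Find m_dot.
Formula: \dot{m} = \rho A V
m_dot = 1000·0.048·3.636 = 174.5 kg/s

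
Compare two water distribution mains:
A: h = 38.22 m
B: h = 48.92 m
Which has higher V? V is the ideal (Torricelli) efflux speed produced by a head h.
V(A) = 27.38 m/s, V(B) = 30.98 m/s. Answer: B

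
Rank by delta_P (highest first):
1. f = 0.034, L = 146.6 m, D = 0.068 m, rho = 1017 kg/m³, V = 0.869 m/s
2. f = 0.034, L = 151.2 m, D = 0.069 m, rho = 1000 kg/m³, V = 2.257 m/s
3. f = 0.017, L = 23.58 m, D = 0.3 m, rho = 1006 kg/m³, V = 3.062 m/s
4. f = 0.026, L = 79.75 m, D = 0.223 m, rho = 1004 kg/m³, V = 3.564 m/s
Case 1: delta_P = 28.15 kPa
Case 2: delta_P = 189.8 kPa
Case 3: delta_P = 6.302 kPa
Case 4: delta_P = 59.29 kPa
Ranking (highest first): 2, 4, 1, 3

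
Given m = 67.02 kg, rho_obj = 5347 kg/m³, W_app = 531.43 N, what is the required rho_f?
Formula: W_{app} = mg\left(1 - \frac{\rho_f}{\rho_{obj}}\right)
Substituting knowns: 531.43 = 67.02·9.81·(1 − rho_f/5347)
Solving for rho_f: rho_f = 5347·(1 − 531.43/(67.02·9.81)) = 1025 kg/m³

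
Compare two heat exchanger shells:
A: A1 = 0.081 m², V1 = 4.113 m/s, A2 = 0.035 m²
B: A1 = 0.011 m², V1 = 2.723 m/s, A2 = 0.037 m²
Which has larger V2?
V2(A) = 9.519 m/s, V2(B) = 0.8095 m/s. Answer: A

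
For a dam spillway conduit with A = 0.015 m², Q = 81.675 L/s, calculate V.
Formula: Q = A V
Substituting knowns: 81.675 = 0.015·V·1000
Solving for V: V = (81.675/1000)/0.015 = 5.445 m/s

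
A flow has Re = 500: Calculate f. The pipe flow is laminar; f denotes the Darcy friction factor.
Formula: f = \frac{64}{Re}
f = 64/500 = 0.128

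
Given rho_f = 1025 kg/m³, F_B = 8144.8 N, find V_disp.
Formula: F_B = \rho_f g V_{disp}
Substituting knowns: 8144.8 = 1025·9.81·V_disp
Solving for V_disp: V_disp = 8144.8/(1025·9.81) = 0.81 m³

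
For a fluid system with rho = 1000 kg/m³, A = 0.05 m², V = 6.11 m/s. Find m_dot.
Formula: \dot{m} = \rho A V
m_dot = 1000·0.05·6.11 = 305.5 kg/s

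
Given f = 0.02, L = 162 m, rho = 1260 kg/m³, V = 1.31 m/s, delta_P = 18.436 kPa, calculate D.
Formula: \Delta P = f \frac{L}{D} \frac{\rho V^2}{2}
Substituting knowns: 18.436 = 0.02·(162/D)·0.5·1260·1.31²/1000
Solving for D: D = 0.02·162·0.5·1260·1.31²/(18.436·1000) = 0.19 m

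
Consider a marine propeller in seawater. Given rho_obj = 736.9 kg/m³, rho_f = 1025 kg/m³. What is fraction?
Formula: f_{sub} = \frac{\rho_{obj}}{\rho_f}
fraction = 736.9/1025 = 0.7189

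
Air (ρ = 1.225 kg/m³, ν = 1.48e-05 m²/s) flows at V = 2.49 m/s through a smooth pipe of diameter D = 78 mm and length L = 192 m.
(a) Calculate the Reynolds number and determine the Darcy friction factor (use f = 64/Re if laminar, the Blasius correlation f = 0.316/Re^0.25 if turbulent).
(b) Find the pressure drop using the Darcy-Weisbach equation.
(a) Re = V·D/ν = 2.49·0.078/1.48e-05 = 13123 → turbulent (Re > 4000); f = 0.316/Re^0.25 = 0.316/13123^0.25 = 0.029524
(b) Darcy-Weisbach: ΔP = f·(L/D)·½ρV²/1000 = 0.029524·(192/0.078)·½·1.225·2.49²/1000 = 0.276 kPa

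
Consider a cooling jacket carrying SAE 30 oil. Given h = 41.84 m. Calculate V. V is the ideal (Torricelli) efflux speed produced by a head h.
Formula: V = \sqrt{2 g h}
V = √(2·9.81·41.84) = 28.65 m/s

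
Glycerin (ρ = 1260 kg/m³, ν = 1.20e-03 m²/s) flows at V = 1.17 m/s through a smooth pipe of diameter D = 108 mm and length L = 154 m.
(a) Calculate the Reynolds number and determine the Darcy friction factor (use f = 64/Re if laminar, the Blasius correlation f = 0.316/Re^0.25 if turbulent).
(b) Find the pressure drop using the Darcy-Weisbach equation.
(a) Re = V·D/ν = 1.17·0.108/1.20e-03 = 105.3 → laminar (Re < 2300); f = 64/Re = 64/105.3 = 0.60779
(b) Darcy-Weisbach: ΔP = f·(L/D)·½ρV²/1000 = 0.60779·(154/0.108)·½·1260·1.17²/1000 = 747.4 kPa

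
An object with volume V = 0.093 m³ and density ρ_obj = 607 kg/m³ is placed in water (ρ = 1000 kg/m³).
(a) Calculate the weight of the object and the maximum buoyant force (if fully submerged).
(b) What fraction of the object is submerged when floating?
(a) W=rho_obj*g*V=607*9.81*0.093=553.8 N; F_B(max)=rho*g*V=1000*9.81*0.093=912.3 N
(b) Floating fraction=rho_obj/rho=607/1000=0.607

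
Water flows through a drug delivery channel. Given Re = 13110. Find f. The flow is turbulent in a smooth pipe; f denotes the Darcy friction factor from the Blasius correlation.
Formula: f = \frac{0.316}{Re^{0.25}}
f = 0.316/13110^0.25 = 0.02953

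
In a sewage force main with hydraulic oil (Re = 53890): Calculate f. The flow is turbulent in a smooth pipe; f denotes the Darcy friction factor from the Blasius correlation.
Formula: f = \frac{0.316}{Re^{0.25}}
f = 0.316/53890^0.25 = 0.02074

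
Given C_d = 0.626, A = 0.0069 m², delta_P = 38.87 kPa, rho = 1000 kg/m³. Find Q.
Formula: Q = C_d A \sqrt{\frac{2 \Delta P}{\rho}}
Q = 0.626·0.0069·√(2·(38.87·1000)/1000)·1000 = 38.08 L/s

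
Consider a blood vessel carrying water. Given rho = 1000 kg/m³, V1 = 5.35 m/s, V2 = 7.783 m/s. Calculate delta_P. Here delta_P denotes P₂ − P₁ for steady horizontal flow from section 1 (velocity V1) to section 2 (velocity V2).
Formula: \Delta P = \frac{1}{2} \rho (V_1^2 - V_2^2)
delta_P = 0.5·1000·(5.35² − 7.783²)/1000 = -15.98 kPa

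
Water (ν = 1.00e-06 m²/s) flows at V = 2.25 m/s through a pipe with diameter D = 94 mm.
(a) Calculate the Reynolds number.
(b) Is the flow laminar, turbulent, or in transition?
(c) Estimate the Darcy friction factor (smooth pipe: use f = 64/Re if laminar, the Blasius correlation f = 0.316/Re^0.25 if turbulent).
(a) Re = V·D/ν = 2.25·0.094/1.00e-06 = 211500
(b) Flow regime: turbulent (Re > 4000)
(c) Friction factor: f = 0.316/Re^0.25 = 0.316/211500^0.25 = 0.01474 (Blasius is strictly valid for Re ≲ 1e5; used here as the smooth-pipe estimate the problem specifies)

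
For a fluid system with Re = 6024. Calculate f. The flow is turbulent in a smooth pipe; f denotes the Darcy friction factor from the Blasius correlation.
Formula: f = \frac{0.316}{Re^{0.25}}
f = 0.316/6024^0.25 = 0.03587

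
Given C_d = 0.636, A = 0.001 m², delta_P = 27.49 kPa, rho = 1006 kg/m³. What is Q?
Formula: Q = C_d A \sqrt{\frac{2 \Delta P}{\rho}}
Q = 0.636·0.001·√(2·(27.49·1000)/1006)·1000 = 4.702 L/s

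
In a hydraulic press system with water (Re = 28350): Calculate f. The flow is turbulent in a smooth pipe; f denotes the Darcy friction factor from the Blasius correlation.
Formula: f = \frac{0.316}{Re^{0.25}}
f = 0.316/28350^0.25 = 0.02435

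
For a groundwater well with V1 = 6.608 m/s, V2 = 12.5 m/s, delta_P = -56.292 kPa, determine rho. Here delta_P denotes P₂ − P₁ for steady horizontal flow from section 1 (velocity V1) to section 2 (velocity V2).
Formula: \Delta P = \frac{1}{2} \rho (V_1^2 - V_2^2)
Substituting knowns: -56.292 = 0.5·rho·(6.608² − 12.5²)/1000
Solving for rho: rho = 2·(-56.292·1000)/(6.608² − 12.5²) = 1000 kg/m³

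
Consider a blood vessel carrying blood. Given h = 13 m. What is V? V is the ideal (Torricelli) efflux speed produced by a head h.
Formula: V = \sqrt{2 g h}
V = √(2·9.81·13) = 15.97 m/s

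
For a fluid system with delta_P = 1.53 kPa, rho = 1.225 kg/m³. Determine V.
Formula: V = \sqrt{\frac{2 \Delta P}{\rho}}
V = √(2·(1.53·1000)/1.225) = 49.98 m/s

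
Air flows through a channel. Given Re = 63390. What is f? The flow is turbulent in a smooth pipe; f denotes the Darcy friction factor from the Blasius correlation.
Formula: f = \frac{0.316}{Re^{0.25}}
f = 0.316/63390^0.25 = 0.01992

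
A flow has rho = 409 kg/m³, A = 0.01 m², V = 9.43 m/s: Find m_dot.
Formula: \dot{m} = \rho A V
m_dot = 409·0.01·9.43 = 38.57 kg/s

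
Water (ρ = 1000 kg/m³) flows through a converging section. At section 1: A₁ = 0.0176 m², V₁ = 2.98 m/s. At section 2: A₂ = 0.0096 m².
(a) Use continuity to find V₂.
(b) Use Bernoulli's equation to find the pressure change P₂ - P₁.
(a) Continuity: A₁V₁=A₂V₂ -> V₂=A₁V₁/A₂=0.0176*2.98/0.0096=5.46 m/s
(b) Bernoulli: P₂-P₁=0.5*rho*(V₁^2-V₂^2)/1000=0.5*1000*(2.98^2-5.46^2)/1000=-10.47 kPa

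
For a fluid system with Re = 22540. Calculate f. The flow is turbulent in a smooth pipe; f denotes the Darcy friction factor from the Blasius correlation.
Formula: f = \frac{0.316}{Re^{0.25}}
f = 0.316/22540^0.25 = 0.02579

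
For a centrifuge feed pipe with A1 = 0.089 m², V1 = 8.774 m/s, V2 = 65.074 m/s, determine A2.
Formula: V_2 = \frac{A_1 V_1}{A_2}
Substituting knowns: 65.074 = 0.089·8.774/A2
Solving for A2: A2 = 0.089·8.774/65.074 = 0.012 m²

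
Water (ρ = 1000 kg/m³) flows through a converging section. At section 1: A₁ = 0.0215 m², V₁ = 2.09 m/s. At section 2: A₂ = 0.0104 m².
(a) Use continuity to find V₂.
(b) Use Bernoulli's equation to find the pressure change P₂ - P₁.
(a) Continuity: A₁V₁=A₂V₂ -> V₂=A₁V₁/A₂=0.0215*2.09/0.0104=4.32 m/s
(b) Bernoulli: P₂-P₁=0.5*rho*(V₁^2-V₂^2)/1000=0.5*1000*(2.09^2-4.32^2)/1000=-7.147 kPa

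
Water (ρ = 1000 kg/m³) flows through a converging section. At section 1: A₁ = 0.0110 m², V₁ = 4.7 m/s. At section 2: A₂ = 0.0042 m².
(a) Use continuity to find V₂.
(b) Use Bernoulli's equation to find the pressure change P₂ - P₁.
(a) Continuity: A₁V₁=A₂V₂ -> V₂=A₁V₁/A₂=0.0110*4.7/0.0042=12.31 m/s
(b) Bernoulli: P₂-P₁=0.5*rho*(V₁^2-V₂^2)/1000=0.5*1000*(4.7^2-12.31^2)/1000=-64.72 kPa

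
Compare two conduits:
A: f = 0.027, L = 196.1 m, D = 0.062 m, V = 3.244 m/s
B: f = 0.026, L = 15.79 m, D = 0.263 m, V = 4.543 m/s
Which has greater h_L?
h_L(A) = 45.8 m, h_L(B) = 1.642 m. Answer: A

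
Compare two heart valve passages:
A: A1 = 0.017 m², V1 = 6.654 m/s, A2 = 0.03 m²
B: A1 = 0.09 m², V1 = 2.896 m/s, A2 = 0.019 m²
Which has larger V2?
V2(A) = 3.771 m/s, V2(B) = 13.72 m/s. Answer: B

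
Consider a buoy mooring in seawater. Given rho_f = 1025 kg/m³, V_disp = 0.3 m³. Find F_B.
Formula: F_B = \rho_f g V_{disp}
F_B = 1025·9.81·0.3 = 3017 N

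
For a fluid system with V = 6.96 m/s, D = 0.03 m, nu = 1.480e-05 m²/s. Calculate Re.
Formula: Re = \frac{V D}{\nu}
Re = 6.96·0.03/1.480e-05 = 14108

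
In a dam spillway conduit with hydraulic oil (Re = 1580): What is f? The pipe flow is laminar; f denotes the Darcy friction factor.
Formula: f = \frac{64}{Re}
f = 64/1580 = 0.04051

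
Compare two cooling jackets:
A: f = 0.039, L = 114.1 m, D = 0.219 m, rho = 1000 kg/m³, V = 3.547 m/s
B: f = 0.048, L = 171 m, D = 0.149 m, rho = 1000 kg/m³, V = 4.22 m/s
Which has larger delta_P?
delta_P(A) = 127.8 kPa, delta_P(B) = 490.5 kPa. Answer: B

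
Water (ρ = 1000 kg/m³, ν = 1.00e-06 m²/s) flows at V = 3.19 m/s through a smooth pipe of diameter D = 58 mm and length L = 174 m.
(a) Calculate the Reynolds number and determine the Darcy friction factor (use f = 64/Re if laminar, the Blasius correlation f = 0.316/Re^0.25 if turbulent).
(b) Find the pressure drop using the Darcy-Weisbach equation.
(a) Re = V·D/ν = 3.19·0.058/1.00e-06 = 185020 → turbulent (Re > 4000); f = 0.316/Re^0.25 = 0.316/185020^0.25 = 0.015236 (Blasius is strictly valid for Re ≲ 1e5; used here as the smooth-pipe estimate the problem specifies)
(b) Darcy-Weisbach: ΔP = f·(L/D)·½ρV²/1000 = 0.015236·(174/0.058)·½·1000·3.19²/1000 = 232.6 kPa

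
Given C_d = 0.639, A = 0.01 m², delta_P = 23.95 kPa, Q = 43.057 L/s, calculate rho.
Formula: Q = C_d A \sqrt{\frac{2 \Delta P}{\rho}}
Substituting knowns: 43.057 = 0.639·0.01·√(2·(23.95·1000)/rho)·1000
Solving for rho: rho = 2·(23.95·1000)/((43.057/1000)/(0.639·0.01))² = 1055 kg/m³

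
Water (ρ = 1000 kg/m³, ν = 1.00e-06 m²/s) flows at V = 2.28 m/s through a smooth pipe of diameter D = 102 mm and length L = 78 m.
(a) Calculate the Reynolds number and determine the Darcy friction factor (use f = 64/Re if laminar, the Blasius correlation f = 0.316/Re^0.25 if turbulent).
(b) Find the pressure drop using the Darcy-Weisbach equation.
(a) Re = V·D/ν = 2.28·0.102/1.00e-06 = 232560 → turbulent (Re > 4000); f = 0.316/Re^0.25 = 0.316/232560^0.25 = 0.01439 (Blasius is strictly valid for Re ≲ 1e5; used here as the smooth-pipe estimate the problem specifies)
(b) Darcy-Weisbach: ΔP = f·(L/D)·½ρV²/1000 = 0.01439·(78/0.102)·½·1000·2.28²/1000 = 28.6 kPa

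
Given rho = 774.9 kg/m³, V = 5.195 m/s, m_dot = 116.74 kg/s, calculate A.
Formula: \dot{m} = \rho A V
Substituting knowns: 116.74 = 774.9·A·5.195
Solving for A: A = 116.74/(774.9·5.195) = 0.029 m²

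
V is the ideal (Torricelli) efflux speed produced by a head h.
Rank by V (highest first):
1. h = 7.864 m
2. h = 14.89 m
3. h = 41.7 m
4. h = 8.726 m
Case 1: V = 12.42 m/s
Case 2: V = 17.09 m/s
Case 3: V = 28.6 m/s
Case 4: V = 13.08 m/s
Ranking (highest first): 3, 2, 4, 1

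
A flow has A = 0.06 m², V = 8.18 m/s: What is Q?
Formula: Q = A V
Q = 0.06·8.18·1000 = 490.8 L/s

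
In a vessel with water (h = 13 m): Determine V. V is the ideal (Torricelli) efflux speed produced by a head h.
Formula: V = \sqrt{2 g h}
V = √(2·9.81·13) = 15.97 m/s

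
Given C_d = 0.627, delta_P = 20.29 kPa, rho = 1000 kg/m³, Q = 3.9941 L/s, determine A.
Formula: Q = C_d A \sqrt{\frac{2 \Delta P}{\rho}}
Substituting knowns: 3.9941 = 0.627·A·√(2·(20.29·1000)/1000)·1000
Solving for A: A = (3.9941/1000)/(0.627·√(2·(20.29·1000)/1000)) = 0.001 m²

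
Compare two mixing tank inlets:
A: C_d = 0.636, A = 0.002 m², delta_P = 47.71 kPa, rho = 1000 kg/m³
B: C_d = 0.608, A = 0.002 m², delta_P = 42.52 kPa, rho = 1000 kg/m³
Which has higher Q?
Q(A) = 12.43 L/s, Q(B) = 11.21 L/s. Answer: A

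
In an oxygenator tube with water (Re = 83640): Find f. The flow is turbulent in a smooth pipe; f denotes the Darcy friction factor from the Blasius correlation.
Formula: f = \frac{0.316}{Re^{0.25}}
f = 0.316/83640^0.25 = 0.01858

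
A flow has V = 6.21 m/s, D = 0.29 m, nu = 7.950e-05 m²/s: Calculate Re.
Formula: Re = \frac{V D}{\nu}
Re = 6.21·0.29/7.950e-05 = 22653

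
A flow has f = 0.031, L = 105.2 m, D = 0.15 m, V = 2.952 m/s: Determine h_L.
Formula: h_L = f \frac{L}{D} \frac{V^2}{2g}
h_L = 0.031·(105.2/0.15)·2.952²/(2·9.81) = 9.657 m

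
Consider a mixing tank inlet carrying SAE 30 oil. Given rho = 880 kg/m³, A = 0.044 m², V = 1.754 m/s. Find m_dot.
Formula: \dot{m} = \rho A V
m_dot = 880·0.044·1.754 = 67.91 kg/s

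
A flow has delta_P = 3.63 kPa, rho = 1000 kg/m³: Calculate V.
Formula: V = \sqrt{\frac{2 \Delta P}{\rho}}
V = √(2·(3.63·1000)/1000) = 2.694 m/s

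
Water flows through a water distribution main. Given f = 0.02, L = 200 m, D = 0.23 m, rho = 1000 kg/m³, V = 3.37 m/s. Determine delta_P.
Formula: \Delta P = f \frac{L}{D} \frac{\rho V^2}{2}
delta_P = 0.02·(200/0.23)·0.5·1000·3.37²/1000 = 98.76 kPa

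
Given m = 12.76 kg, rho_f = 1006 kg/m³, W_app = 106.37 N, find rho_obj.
Formula: W_{app} = mg\left(1 - \frac{\rho_f}{\rho_{obj}}\right)
Substituting knowns: 106.37 = 12.76·9.81·(1 − 1006/rho_obj)
Solving for rho_obj: rho_obj = 1006/(1 − 106.37/(12.76·9.81)) = 6696 kg/m³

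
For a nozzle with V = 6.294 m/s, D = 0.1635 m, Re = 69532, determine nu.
Formula: Re = \frac{V D}{\nu}
Substituting knowns: 69532 = 6.294·0.1635/nu
Solving for nu: nu = 6.294·0.1635/69532 = 1.480e-05 m²/s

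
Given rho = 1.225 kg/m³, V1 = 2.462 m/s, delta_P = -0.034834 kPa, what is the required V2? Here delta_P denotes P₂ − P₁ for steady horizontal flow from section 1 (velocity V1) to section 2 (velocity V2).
Formula: \Delta P = \frac{1}{2} \rho (V_1^2 - V_2^2)
Substituting knowns: -0.034834 = 0.5·1.225·(2.462² − V2²)/1000
Solving for V2: V2 = √(2.462² − 2·(-0.034834·1000)/1.225) = 7.933 m/s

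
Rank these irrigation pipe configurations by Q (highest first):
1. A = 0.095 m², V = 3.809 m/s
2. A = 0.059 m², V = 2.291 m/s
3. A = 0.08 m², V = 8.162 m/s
Case 1: Q = 361.9 L/s
Case 2: Q = 135.2 L/s
Case 3: Q = 653 L/s
Ranking (highest first): 3, 1, 2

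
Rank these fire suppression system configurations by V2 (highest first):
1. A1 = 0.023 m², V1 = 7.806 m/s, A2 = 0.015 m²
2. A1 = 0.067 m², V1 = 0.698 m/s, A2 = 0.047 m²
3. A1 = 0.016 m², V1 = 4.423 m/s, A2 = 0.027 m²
Case 1: V2 = 11.97 m/s
Case 2: V2 = 0.995 m/s
Case 3: V2 = 2.621 m/s
Ranking (highest first): 1, 3, 2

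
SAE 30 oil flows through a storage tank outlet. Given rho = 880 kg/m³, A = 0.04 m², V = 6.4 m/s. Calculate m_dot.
Formula: \dot{m} = \rho A V
m_dot = 880·0.04·6.4 = 225.3 kg/s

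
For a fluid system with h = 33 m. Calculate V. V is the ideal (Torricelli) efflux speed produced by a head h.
Formula: V = \sqrt{2 g h}
V = √(2·9.81·33) = 25.45 m/s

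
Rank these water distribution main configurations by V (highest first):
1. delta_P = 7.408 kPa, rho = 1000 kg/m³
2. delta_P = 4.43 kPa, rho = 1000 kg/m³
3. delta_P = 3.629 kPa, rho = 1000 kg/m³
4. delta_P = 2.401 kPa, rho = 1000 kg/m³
Case 1: V = 3.849 m/s
Case 2: V = 2.977 m/s
Case 3: V = 2.694 m/s
Case 4: V = 2.191 m/s
Ranking (highest first): 1, 2, 3, 4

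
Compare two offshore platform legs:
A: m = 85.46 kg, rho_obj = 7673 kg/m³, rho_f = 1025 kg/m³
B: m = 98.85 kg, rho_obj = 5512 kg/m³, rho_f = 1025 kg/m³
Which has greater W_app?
W_app(A) = 726.4 N, W_app(B) = 789.4 N. Answer: B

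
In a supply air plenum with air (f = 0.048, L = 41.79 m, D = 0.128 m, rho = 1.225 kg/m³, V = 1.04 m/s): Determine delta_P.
Formula: \Delta P = f \frac{L}{D} \frac{\rho V^2}{2}
delta_P = 0.048·(41.79/0.128)·0.5·1.225·1.04²/1000 = 0.01038 kPa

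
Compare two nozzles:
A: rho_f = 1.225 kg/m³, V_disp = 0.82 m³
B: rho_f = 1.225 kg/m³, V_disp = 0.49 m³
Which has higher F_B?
F_B(A) = 9.854 N, F_B(B) = 5.888 N. Answer: A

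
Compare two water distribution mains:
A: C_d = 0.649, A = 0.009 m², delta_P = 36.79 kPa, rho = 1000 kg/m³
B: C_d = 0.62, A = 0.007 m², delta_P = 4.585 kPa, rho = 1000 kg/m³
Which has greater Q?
Q(A) = 50.1 L/s, Q(B) = 13.14 L/s. Answer: A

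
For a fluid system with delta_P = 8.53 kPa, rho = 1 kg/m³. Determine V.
Formula: V = \sqrt{\frac{2 \Delta P}{\rho}}
V = √(2·(8.53·1000)/1) = 130.6 m/s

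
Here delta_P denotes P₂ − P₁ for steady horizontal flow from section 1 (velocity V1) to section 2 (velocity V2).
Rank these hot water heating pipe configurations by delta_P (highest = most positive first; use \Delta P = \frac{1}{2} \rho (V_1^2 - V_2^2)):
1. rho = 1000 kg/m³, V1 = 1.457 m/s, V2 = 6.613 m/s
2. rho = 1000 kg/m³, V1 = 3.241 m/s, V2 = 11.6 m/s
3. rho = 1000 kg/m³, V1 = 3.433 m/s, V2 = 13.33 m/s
Case 1: delta_P = -20.8 kPa
Case 2: delta_P = -62.03 kPa
Case 3: delta_P = -82.95 kPa
Ranking (highest first): 1, 2, 3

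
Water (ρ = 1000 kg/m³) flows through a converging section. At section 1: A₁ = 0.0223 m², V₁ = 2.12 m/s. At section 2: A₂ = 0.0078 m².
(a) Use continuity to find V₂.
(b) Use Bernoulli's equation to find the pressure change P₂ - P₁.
(a) Continuity: A₁V₁=A₂V₂ -> V₂=A₁V₁/A₂=0.0223*2.12/0.0078=6.06 m/s
(b) Bernoulli: P₂-P₁=0.5*rho*(V₁^2-V₂^2)/1000=0.5*1000*(2.12^2-6.06^2)/1000=-16.11 kPa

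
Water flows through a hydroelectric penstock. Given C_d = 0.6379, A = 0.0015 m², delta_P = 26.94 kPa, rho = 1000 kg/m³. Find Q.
Formula: Q = C_d A \sqrt{\frac{2 \Delta P}{\rho}}
Q = 0.6379·0.0015·√(2·(26.94·1000)/1000)·1000 = 7.024 L/s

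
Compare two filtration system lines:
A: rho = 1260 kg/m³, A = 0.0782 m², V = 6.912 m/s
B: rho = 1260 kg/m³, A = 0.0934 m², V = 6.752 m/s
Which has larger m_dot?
m_dot(A) = 681.1 kg/s, m_dot(B) = 794.6 kg/s. Answer: B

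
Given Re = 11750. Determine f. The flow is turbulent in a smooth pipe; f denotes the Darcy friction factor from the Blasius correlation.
Formula: f = \frac{0.316}{Re^{0.25}}
f = 0.316/11750^0.25 = 0.03035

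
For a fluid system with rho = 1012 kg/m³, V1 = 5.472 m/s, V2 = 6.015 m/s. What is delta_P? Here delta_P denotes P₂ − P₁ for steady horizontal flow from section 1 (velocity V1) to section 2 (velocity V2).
Formula: \Delta P = \frac{1}{2} \rho (V_1^2 - V_2^2)
delta_P = 0.5·1012·(5.472² − 6.015²)/1000 = -3.156 kPa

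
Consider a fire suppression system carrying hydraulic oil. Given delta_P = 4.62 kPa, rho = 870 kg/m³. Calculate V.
Formula: V = \sqrt{\frac{2 \Delta P}{\rho}}
V = √(2·(4.62·1000)/870) = 3.259 m/s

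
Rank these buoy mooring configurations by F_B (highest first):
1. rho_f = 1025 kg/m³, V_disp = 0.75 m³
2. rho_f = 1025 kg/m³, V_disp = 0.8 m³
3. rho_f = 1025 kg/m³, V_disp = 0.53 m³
Case 1: F_B = 7541 N
Case 2: F_B = 8044 N
Case 3: F_B = 5329 N
Ranking (highest first): 2, 1, 3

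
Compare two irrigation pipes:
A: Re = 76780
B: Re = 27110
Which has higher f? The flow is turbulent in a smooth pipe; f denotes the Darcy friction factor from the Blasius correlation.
f(A) = 0.01898, f(B) = 0.02463. Answer: B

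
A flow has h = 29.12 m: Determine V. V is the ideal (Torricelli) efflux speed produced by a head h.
Formula: V = \sqrt{2 g h}
V = √(2·9.81·29.12) = 23.9 m/s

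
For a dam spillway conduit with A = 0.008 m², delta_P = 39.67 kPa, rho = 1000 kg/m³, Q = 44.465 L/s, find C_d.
Formula: Q = C_d A \sqrt{\frac{2 \Delta P}{\rho}}
Substituting knowns: 44.465 = C_d·0.008·√(2·(39.67·1000)/1000)·1000
Solving for C_d: C_d = (44.465/1000)/(0.008·√(2·(39.67·1000)/1000)) = 0.624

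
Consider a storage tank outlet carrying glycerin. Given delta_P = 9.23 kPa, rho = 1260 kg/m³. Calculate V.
Formula: V = \sqrt{\frac{2 \Delta P}{\rho}}
V = √(2·(9.23·1000)/1260) = 3.828 m/s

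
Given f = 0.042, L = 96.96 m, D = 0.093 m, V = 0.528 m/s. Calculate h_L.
Formula: h_L = f \frac{L}{D} \frac{V^2}{2g}
h_L = 0.042·(96.96/0.093)·0.528²/(2·9.81) = 0.6222 m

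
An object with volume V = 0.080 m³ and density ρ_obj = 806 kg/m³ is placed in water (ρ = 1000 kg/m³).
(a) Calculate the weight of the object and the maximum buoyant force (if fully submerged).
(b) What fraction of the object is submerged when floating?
(a) W=rho_obj*g*V=806*9.81*0.080=632.5 N; F_B(max)=rho*g*V=1000*9.81*0.080=784.8 N
(b) Floating fraction=rho_obj/rho=806/1000=0.806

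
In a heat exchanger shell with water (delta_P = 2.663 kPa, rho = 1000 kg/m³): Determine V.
Formula: V = \sqrt{\frac{2 \Delta P}{\rho}}
V = √(2·(2.663·1000)/1000) = 2.308 m/s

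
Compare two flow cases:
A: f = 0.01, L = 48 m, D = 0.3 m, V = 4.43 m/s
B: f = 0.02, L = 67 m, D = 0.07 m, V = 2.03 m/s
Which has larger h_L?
h_L(A) = 1.6 m, h_L(B) = 4.021 m. Answer: B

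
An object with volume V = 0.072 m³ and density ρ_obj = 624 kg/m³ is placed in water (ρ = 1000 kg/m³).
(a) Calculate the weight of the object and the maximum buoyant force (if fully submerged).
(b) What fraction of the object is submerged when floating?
(a) W=rho_obj*g*V=624*9.81*0.072=440.7 N; F_B(max)=rho*g*V=1000*9.81*0.072=706.3 N
(b) Floating fraction=rho_obj/rho=624/1000=0.624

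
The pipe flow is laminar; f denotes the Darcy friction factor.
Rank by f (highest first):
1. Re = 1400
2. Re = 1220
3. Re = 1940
Case 1: f = 0.04571
Case 2: f = 0.05246
Case 3: f = 0.03299
Ranking (highest first): 2, 1, 3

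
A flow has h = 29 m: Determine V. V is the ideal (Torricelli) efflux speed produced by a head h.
Formula: V = \sqrt{2 g h}
V = √(2·9.81·29) = 23.85 m/s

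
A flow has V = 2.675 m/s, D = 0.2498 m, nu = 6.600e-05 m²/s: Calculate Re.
Formula: Re = \frac{V D}{\nu}
Re = 2.675·0.2498/6.600e-05 = 10124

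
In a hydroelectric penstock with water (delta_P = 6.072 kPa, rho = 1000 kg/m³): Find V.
Formula: V = \sqrt{\frac{2 \Delta P}{\rho}}
V = √(2·(6.072·1000)/1000) = 3.485 m/s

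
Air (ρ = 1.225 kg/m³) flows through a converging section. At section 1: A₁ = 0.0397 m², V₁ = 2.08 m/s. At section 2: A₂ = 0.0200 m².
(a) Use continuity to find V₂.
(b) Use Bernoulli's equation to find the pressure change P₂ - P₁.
(a) Continuity: A₁V₁=A₂V₂ -> V₂=A₁V₁/A₂=0.0397*2.08/0.0200=4.13 m/s
(b) Bernoulli: P₂-P₁=0.5*rho*(V₁^2-V₂^2)/1000=0.5*1.225*(2.08^2-4.13^2)/1000=-0.007797 kPa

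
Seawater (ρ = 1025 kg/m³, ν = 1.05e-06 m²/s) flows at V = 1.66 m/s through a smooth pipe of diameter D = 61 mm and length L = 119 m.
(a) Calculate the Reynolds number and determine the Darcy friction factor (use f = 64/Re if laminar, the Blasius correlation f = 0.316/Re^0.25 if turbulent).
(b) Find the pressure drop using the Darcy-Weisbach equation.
(a) Re = V·D/ν = 1.66·0.061/1.05e-06 = 96438 → turbulent (Re > 4000); f = 0.316/Re^0.25 = 0.316/96438^0.25 = 0.017932
(b) Darcy-Weisbach: ΔP = f·(L/D)·½ρV²/1000 = 0.017932·(119/0.061)·½·1025·1.66²/1000 = 49.4 kPa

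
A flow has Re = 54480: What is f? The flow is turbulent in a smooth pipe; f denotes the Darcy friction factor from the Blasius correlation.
Formula: f = \frac{0.316}{Re^{0.25}}
f = 0.316/54480^0.25 = 0.02068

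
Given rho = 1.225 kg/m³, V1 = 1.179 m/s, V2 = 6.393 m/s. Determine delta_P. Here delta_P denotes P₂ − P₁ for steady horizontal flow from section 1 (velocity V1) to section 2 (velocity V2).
Formula: \Delta P = \frac{1}{2} \rho (V_1^2 - V_2^2)
delta_P = 0.5·1.225·(1.179² − 6.393²)/1000 = -0.02418 kPa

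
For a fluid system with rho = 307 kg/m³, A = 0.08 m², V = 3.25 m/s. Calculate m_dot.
Formula: \dot{m} = \rho A V
m_dot = 307·0.08·3.25 = 79.82 kg/s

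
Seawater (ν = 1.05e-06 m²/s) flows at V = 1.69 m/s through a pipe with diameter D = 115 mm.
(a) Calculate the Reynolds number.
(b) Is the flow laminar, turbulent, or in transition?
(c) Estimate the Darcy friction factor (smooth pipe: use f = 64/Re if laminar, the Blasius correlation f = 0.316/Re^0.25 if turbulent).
(a) Re = V·D/ν = 1.69·0.115/1.05e-06 = 185100
(b) Flow regime: turbulent (Re > 4000)
(c) Friction factor: f = 0.316/Re^0.25 = 0.316/185100^0.25 = 0.01523 (Blasius is strictly valid for Re ≲ 1e5; used here as the smooth-pipe estimate the problem specifies)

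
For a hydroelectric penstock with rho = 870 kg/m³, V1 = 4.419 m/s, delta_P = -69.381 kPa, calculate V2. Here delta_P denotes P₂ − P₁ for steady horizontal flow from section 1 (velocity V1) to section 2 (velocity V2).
Formula: \Delta P = \frac{1}{2} \rho (V_1^2 - V_2^2)
Substituting knowns: -69.381 = 0.5·870·(4.419² − V2²)/1000
Solving for V2: V2 = √(4.419² − 2·(-69.381·1000)/870) = 13.38 m/s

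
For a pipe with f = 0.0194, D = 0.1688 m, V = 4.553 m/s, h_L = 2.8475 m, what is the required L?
Formula: h_L = f \frac{L}{D} \frac{V^2}{2g}
Substituting knowns: 2.8475 = 0.0194·(L/0.1688)·4.553²/(2·9.81)
Solving for L: L = 2.8475·2·9.81·0.1688/(0.0194·4.553²) = 23.45 m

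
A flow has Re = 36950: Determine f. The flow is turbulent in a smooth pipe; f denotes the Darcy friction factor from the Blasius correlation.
Formula: f = \frac{0.316}{Re^{0.25}}
f = 0.316/36950^0.25 = 0.02279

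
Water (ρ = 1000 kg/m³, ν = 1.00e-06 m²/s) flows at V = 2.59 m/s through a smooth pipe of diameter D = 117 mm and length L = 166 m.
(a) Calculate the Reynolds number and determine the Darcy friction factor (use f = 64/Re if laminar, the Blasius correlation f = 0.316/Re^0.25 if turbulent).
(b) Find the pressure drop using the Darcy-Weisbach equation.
(a) Re = V·D/ν = 2.59·0.117/1.00e-06 = 303030 → turbulent (Re > 4000); f = 0.316/Re^0.25 = 0.316/303030^0.25 = 0.013468 (Blasius is strictly valid for Re ≲ 1e5; used here as the smooth-pipe estimate the problem specifies)
(b) Darcy-Weisbach: ΔP = f·(L/D)·½ρV²/1000 = 0.013468·(166/0.117)·½·1000·2.59²/1000 = 64.09 kPa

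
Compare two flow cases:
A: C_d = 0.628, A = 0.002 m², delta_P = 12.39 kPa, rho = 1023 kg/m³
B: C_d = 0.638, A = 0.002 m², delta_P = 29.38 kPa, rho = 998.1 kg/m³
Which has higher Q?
Q(A) = 6.182 L/s, Q(B) = 9.79 L/s. Answer: B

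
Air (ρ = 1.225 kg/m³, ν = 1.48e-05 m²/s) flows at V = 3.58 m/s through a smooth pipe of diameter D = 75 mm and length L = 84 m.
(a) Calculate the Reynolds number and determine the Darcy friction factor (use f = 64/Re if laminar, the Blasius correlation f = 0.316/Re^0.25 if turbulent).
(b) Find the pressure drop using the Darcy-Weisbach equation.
(a) Re = V·D/ν = 3.58·0.075/1.48e-05 = 18142 → turbulent (Re > 4000); f = 0.316/Re^0.25 = 0.316/18142^0.25 = 0.027228
(b) Darcy-Weisbach: ΔP = f·(L/D)·½ρV²/1000 = 0.027228·(84/0.075)·½·1.225·3.58²/1000 = 0.2394 kPa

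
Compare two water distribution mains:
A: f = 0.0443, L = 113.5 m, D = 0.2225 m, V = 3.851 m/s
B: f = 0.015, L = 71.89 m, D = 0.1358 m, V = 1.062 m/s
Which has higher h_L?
h_L(A) = 17.08 m, h_L(B) = 0.4565 m. Answer: A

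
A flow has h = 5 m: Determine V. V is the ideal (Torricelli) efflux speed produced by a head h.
Formula: V = \sqrt{2 g h}
V = √(2·9.81·5) = 9.905 m/s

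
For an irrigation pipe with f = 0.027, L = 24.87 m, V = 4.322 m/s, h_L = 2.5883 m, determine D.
Formula: h_L = f \frac{L}{D} \frac{V^2}{2g}
Substituting knowns: 2.5883 = 0.027·(24.87/D)·4.322²/(2·9.81)
Solving for D: D = 0.027·24.87·4.322²/(2·9.81·2.5883) = 0.247 m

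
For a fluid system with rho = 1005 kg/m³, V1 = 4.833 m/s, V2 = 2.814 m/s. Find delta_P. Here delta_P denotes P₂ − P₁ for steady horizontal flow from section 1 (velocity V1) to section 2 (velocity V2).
Formula: \Delta P = \frac{1}{2} \rho (V_1^2 - V_2^2)
delta_P = 0.5·1005·(4.833² − 2.814²)/1000 = 7.758 kPa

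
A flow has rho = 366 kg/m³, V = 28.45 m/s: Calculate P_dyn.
Formula: P_{dyn} = \frac{1}{2} \rho V^2
P_dyn = 0.5·366·28.45²/1000 = 148.1 kPa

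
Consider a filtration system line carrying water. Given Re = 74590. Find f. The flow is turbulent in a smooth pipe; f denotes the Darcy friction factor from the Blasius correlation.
Formula: f = \frac{0.316}{Re^{0.25}}
f = 0.316/74590^0.25 = 0.01912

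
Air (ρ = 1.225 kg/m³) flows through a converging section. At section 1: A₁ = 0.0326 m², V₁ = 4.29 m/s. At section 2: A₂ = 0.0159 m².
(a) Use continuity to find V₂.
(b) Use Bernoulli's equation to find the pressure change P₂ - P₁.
(a) Continuity: A₁V₁=A₂V₂ -> V₂=A₁V₁/A₂=0.0326*4.29/0.0159=8.80 m/s
(b) Bernoulli: P₂-P₁=0.5*rho*(V₁^2-V₂^2)/1000=0.5*1.225*(4.29^2-8.80^2)/1000=-0.03616 kPa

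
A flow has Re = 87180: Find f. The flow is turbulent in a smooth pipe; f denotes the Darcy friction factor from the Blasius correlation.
Formula: f = \frac{0.316}{Re^{0.25}}
f = 0.316/87180^0.25 = 0.01839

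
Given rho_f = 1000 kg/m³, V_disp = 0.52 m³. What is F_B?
Formula: F_B = \rho_f g V_{disp}
F_B = 1000·9.81·0.52 = 5101 N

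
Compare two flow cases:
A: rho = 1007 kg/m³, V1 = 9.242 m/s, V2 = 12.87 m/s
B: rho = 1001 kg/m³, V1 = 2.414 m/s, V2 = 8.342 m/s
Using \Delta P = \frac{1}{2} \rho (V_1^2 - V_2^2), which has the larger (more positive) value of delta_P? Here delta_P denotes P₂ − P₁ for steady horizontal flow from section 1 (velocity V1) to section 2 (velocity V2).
delta_P(A) = -40.39 kPa, delta_P(B) = -31.91 kPa. Answer: B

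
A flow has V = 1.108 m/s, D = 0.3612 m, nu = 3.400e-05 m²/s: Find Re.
Formula: Re = \frac{V D}{\nu}
Re = 1.108·0.3612/3.400e-05 = 11771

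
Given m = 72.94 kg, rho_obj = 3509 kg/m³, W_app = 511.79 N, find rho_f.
Formula: W_{app} = mg\left(1 - \frac{\rho_f}{\rho_{obj}}\right)
Substituting knowns: 511.79 = 72.94·9.81·(1 − rho_f/3509)
Solving for rho_f: rho_f = 3509·(1 − 511.79/(72.94·9.81)) = 999.2 kg/m³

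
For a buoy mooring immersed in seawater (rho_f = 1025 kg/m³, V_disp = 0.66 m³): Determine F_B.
Formula: F_B = \rho_f g V_{disp}
F_B = 1025·9.81·0.66 = 6636 N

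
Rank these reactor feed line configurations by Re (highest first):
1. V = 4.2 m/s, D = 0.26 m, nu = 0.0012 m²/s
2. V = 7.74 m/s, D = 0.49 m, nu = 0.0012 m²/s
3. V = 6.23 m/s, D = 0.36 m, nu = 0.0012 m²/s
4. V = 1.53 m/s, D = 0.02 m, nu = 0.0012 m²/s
Case 1: Re = 910
Case 2: Re = 3161
Case 3: Re = 1869
Case 4: Re = 25.5
Ranking (highest first): 2, 3, 1, 4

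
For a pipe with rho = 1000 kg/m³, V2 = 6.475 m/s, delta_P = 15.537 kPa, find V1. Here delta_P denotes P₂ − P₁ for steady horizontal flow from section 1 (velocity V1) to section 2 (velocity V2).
Formula: \Delta P = \frac{1}{2} \rho (V_1^2 - V_2^2)
Substituting knowns: 15.537 = 0.5·1000·(V1² − 6.475²)/1000
Solving for V1: V1 = √(6.475² + 2·(15.537·1000)/1000) = 8.544 m/s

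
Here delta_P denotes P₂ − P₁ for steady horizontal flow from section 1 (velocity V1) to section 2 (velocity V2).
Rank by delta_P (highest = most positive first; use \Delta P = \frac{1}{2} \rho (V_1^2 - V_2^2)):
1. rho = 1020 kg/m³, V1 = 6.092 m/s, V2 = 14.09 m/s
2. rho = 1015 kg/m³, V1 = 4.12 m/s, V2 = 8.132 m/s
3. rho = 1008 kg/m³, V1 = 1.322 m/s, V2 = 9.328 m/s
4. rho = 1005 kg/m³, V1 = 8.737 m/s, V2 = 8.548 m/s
Case 1: delta_P = -82.32 kPa
Case 2: delta_P = -24.95 kPa
Case 3: delta_P = -42.97 kPa
Case 4: delta_P = 1.642 kPa
Ranking (highest first): 4, 2, 3, 1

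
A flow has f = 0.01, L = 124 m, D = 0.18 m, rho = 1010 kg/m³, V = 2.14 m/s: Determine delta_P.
Formula: \Delta P = f \frac{L}{D} \frac{\rho V^2}{2}
delta_P = 0.01·(124/0.18)·0.5·1010·2.14²/1000 = 15.93 kPa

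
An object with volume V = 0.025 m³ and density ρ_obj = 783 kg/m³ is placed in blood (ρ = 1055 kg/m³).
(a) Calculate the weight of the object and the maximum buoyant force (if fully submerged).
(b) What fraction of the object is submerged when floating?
(a) W=rho_obj*g*V=783*9.81*0.025=192.0 N; F_B(max)=rho*g*V=1055*9.81*0.025=258.7 N
(b) Floating fraction=rho_obj/rho=783/1055=0.742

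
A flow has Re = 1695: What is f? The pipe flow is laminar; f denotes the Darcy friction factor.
Formula: f = \frac{64}{Re}
f = 64/1695 = 0.03776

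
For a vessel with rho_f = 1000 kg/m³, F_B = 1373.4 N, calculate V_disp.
Formula: F_B = \rho_f g V_{disp}
Substituting knowns: 1373.4 = 1000·9.81·V_disp
Solving for V_disp: V_disp = 1373.4/(1000·9.81) = 0.14 m³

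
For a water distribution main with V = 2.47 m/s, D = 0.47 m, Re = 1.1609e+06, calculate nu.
Formula: Re = \frac{V D}{\nu}
Substituting knowns: 1.1609e+06 = 2.47·0.47/nu
Solving for nu: nu = 2.47·0.47/1.1609e+06 = 1.000e-06 m²/s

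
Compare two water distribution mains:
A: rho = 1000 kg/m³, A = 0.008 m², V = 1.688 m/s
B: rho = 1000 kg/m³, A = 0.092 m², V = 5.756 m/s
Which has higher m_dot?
m_dot(A) = 13.5 kg/s, m_dot(B) = 529.6 kg/s. Answer: B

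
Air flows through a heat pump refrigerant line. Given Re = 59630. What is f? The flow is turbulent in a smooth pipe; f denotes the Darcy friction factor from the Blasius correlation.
Formula: f = \frac{0.316}{Re^{0.25}}
f = 0.316/59630^0.25 = 0.02022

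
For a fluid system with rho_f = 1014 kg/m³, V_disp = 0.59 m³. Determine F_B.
Formula: F_B = \rho_f g V_{disp}
F_B = 1014·9.81·0.59 = 5869 N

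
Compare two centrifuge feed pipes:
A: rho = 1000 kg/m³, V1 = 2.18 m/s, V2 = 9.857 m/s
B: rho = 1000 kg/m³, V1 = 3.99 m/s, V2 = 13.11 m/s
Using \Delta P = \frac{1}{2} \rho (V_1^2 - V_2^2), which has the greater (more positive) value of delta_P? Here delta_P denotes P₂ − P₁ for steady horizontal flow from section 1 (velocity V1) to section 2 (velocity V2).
delta_P(A) = -46.2 kPa, delta_P(B) = -77.98 kPa. Answer: A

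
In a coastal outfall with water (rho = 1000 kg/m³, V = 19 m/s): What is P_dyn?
Formula: P_{dyn} = \frac{1}{2} \rho V^2
P_dyn = 0.5·1000·19²/1000 = 180.5 kPa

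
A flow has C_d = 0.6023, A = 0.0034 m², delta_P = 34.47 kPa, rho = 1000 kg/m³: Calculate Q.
Formula: Q = C_d A \sqrt{\frac{2 \Delta P}{\rho}}
Q = 0.6023·0.0034·√(2·(34.47·1000)/1000)·1000 = 17 L/s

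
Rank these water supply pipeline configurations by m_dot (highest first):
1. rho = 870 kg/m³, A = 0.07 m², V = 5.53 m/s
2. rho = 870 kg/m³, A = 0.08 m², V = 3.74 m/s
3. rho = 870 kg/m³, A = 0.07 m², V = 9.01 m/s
Case 1: m_dot = 336.8 kg/s
Case 2: m_dot = 260.3 kg/s
Case 3: m_dot = 548.7 kg/s
Ranking (highest first): 3, 1, 2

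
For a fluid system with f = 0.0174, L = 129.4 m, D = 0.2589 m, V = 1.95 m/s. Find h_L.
Formula: h_L = f \frac{L}{D} \frac{V^2}{2g}
h_L = 0.0174·(129.4/0.2589)·1.95²/(2·9.81) = 1.685 m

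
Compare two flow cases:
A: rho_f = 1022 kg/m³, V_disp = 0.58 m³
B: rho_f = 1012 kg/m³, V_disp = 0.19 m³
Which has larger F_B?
F_B(A) = 5815 N, F_B(B) = 1886 N. Answer: A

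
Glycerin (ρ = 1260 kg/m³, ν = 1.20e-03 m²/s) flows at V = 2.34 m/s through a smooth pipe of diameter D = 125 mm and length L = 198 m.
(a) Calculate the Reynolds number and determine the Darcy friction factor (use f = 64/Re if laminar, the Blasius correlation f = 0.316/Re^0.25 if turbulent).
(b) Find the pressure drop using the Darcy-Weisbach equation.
(a) Re = V·D/ν = 2.34·0.125/1.20e-03 = 243.75 → laminar (Re < 2300); f = 64/Re = 64/243.75 = 0.26256
(b) Darcy-Weisbach: ΔP = f·(L/D)·½ρV²/1000 = 0.26256·(198/0.125)·½·1260·2.34²/1000 = 1435 kPa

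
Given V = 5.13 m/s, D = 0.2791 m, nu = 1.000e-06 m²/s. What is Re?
Formula: Re = \frac{V D}{\nu}
Re = 5.13·0.2791/1.000e-06 = 1.432e+06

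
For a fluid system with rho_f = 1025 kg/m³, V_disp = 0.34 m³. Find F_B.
Formula: F_B = \rho_f g V_{disp}
F_B = 1025·9.81·0.34 = 3419 N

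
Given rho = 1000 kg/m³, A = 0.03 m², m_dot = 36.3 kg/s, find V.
Formula: \dot{m} = \rho A V
Substituting knowns: 36.3 = 1000·0.03·V
Solving for V: V = 36.3/(1000·0.03) = 1.21 m/s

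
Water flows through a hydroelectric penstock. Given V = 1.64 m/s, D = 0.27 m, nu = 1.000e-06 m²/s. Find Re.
Formula: Re = \frac{V D}{\nu}
Re = 1.64·0.27/1.000e-06 = 442800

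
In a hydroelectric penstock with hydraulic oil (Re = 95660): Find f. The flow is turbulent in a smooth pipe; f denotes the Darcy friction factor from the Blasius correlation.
Formula: f = \frac{0.316}{Re^{0.25}}
f = 0.316/95660^0.25 = 0.01797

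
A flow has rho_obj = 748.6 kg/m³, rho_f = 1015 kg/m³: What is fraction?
Formula: f_{sub} = \frac{\rho_{obj}}{\rho_f}
fraction = 748.6/1015 = 0.7375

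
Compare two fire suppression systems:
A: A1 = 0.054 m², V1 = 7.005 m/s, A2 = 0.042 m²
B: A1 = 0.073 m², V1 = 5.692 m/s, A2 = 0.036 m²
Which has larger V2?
V2(A) = 9.006 m/s, V2(B) = 11.54 m/s. Answer: B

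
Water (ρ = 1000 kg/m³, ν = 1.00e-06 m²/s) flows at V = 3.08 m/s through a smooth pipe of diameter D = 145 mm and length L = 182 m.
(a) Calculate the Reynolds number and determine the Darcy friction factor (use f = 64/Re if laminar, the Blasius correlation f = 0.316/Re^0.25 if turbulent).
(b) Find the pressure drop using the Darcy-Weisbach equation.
(a) Re = V·D/ν = 3.08·0.145/1.00e-06 = 446600 → turbulent (Re > 4000); f = 0.316/Re^0.25 = 0.316/446600^0.25 = 0.012224 (Blasius is strictly valid for Re ≲ 1e5; used here as the smooth-pipe estimate the problem specifies)
(b) Darcy-Weisbach: ΔP = f·(L/D)·½ρV²/1000 = 0.012224·(182/0.145)·½·1000·3.08²/1000 = 72.78 kPa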